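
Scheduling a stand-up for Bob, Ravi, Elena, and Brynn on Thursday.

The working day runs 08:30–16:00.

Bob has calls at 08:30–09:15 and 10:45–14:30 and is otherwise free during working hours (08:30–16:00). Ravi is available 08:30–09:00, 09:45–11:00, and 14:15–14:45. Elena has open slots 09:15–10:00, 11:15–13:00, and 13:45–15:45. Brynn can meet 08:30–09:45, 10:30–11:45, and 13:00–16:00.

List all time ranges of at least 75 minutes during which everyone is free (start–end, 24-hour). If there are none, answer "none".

none

Bob free within 08:30–16:00: 09:15–10:45, 14:30–16:00.
Bob ∩ Ravi: 09:45–10:45, 14:30–14:45.
Bob ∩ Ravi ∩ Elena: 09:45–10:00, 14:30–14:45.
Bob ∩ Ravi ∩ Elena ∩ Brynn: 14:30–14:45.
Windows ≥ 75 min: (none).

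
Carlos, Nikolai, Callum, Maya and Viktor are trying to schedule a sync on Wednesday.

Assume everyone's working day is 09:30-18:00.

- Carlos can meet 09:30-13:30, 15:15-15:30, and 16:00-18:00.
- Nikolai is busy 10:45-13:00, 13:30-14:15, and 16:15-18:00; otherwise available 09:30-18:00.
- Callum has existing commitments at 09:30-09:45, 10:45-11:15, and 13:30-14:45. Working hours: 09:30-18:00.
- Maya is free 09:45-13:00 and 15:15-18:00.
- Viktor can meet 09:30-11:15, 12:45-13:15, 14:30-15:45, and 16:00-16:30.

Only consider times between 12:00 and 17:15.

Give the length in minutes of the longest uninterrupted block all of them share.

Nikolai free within 09:30–18:00: 09:30–10:45, 13:00–13:30, 14:15–16:15.
Callum free within 09:30–18:00: 09:45–10:45, 11:15–13:30, 14:45–18:00.
Carlos ∩ Nikolai: 09:30–10:45, 13:00–13:30, 15:15–15:30, 16:00–16:15.
Carlos ∩ Nikolai ∩ Callum: 09:45–10:45, 13:00–13:30, 15:15–15:30, 16:00–16:15.
Carlos ∩ Nikolai ∩ Callum ∩ Maya: 09:45–10:45, 15:15–15:30, 16:00–16:15.
Carlos ∩ Nikolai ∩ Callum ∩ Maya ∩ Viktor: 09:45–10:45, 15:15–15:30, 16:00–16:15.
Restricted to 12:00–17:15: 15:15–15:30, 16:00–16:15.
Common window lengths: 15, 15 min; longest is 15.

15 minutes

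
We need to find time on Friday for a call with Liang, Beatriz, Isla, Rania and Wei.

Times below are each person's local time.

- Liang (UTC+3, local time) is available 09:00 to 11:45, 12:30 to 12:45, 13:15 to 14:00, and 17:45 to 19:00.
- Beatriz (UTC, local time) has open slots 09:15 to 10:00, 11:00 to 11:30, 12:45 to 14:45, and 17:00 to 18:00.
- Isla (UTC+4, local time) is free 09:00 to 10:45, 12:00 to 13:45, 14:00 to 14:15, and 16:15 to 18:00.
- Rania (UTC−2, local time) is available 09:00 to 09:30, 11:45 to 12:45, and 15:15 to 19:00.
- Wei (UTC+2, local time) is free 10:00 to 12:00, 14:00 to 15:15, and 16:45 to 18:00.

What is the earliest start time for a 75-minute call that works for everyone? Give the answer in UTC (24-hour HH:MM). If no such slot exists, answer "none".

none

Liang → UTC: 06:00–08:45, 09:30–09:45, 10:15–11:00, 14:45–16:00.
Beatriz → UTC: 09:15–10:00, 11:00–11:30, 12:45–14:45, 17:00–18:00.
Isla → UTC: 05:00–06:45, 08:00–09:45, 10:00–10:15, 12:15–14:00.
Rania → UTC: 11:00–11:30, 13:45–14:45, 17:15–21:00.
Wei → UTC: 08:00–10:00, 12:00–13:15, 14:45–16:00.
Liang ∩ Beatriz: 09:30–09:45.
Liang ∩ Beatriz ∩ Isla: 09:30–09:45.
Liang ∩ Beatriz ∩ Isla ∩ Rania: (none).
Liang ∩ Beatriz ∩ Isla ∩ Rania ∩ Wei: (none).
Windows ≥ 75 min: (none).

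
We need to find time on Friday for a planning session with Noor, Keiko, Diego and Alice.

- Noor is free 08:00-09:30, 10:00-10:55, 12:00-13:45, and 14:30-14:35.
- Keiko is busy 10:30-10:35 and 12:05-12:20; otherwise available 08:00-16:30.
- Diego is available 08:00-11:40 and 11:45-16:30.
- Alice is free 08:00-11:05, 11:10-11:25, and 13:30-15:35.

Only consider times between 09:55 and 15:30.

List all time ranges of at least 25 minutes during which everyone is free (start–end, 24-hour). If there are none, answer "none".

Keiko free within 08:00–16:30: 08:00–10:30, 10:35–12:05, 12:20–16:30.
Noor ∩ Keiko: 08:00–09:30, 10:00–10:30, 10:35–10:55, 12:00–12:05, 12:20–13:45, 14:30–14:35.
Noor ∩ Keiko ∩ Diego: 08:00–09:30, 10:00–10:30, 10:35–10:55, 12:00–12:05, 12:20–13:45, 14:30–14:35.
Noor ∩ Keiko ∩ Diego ∩ Alice: 08:00–09:30, 10:00–10:30, 10:35–10:55, 13:30–13:45, 14:30–14:35.
Restricted to 09:55–15:30: 10:00–10:30, 10:35–10:55, 13:30–13:45, 14:30–14:35.
Windows ≥ 25 min: 10:00–10:30.

10:00–10:30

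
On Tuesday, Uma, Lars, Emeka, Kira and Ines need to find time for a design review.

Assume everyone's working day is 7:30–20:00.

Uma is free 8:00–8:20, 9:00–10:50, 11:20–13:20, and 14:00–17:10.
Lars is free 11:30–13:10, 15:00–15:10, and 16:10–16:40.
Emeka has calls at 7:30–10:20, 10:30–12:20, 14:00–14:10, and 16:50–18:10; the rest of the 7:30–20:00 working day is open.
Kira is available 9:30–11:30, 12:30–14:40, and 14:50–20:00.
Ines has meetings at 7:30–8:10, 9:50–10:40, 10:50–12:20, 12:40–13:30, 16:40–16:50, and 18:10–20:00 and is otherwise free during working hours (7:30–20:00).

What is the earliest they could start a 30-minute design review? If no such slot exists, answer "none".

Emeka free within 07:30–20:00: 10:20–10:30, 12:20–14:00, 14:10–16:50, 18:10–20:00.
Ines free within 07:30–20:00: 08:10–09:50, 10:40–10:50, 12:20–12:40, 13:30–16:40, 16:50–18:10.
Uma ∩ Lars: 11:30–13:10, 15:00–15:10, 16:10–16:40.
Uma ∩ Lars ∩ Emeka: 12:20–13:10, 15:00–15:10, 16:10–16:40.
Uma ∩ Lars ∩ Emeka ∩ Kira: 12:30–13:10, 15:00–15:10, 16:10–16:40.
Uma ∩ Lars ∩ Emeka ∩ Kira ∩ Ines: 12:30–12:40, 15:00–15:10, 16:10–16:40.
Windows ≥ 30 min: 16:10–16:40.
Earliest such window starts at 16:10.

16:10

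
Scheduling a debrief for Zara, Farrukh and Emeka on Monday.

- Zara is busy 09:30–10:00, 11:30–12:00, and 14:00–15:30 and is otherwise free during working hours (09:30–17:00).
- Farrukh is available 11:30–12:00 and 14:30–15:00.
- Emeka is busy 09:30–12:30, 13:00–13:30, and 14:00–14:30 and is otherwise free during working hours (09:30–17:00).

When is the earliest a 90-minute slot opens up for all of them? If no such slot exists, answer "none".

Zara free within 09:30–17:00: 10:00–11:30, 12:00–14:00, 15:30–17:00.
Emeka free within 09:30–17:00: 12:30–13:00, 13:30–14:00, 14:30–17:00.
Zara ∩ Farrukh: (none).
Zara ∩ Farrukh ∩ Emeka: (none).
Windows ≥ 90 min: (none).

none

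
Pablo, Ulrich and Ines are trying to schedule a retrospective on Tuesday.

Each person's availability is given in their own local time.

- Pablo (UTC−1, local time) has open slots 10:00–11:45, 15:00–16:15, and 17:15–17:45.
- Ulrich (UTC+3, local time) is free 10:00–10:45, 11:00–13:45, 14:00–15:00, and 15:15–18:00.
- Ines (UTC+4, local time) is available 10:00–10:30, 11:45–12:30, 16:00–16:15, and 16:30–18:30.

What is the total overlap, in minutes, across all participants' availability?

15 minutes

Pablo → UTC: 11:00–12:45, 16:00–17:15, 18:15–18:45.
Ulrich → UTC: 07:00–07:45, 08:00–10:45, 11:00–12:00, 12:15–15:00.
Ines → UTC: 06:00–06:30, 07:45–08:30, 12:00–12:15, 12:30–14:30.
Pablo ∩ Ulrich: 11:00–12:00, 12:15–12:45.
Pablo ∩ Ulrich ∩ Ines: 12:30–12:45.
Total common minutes: 15.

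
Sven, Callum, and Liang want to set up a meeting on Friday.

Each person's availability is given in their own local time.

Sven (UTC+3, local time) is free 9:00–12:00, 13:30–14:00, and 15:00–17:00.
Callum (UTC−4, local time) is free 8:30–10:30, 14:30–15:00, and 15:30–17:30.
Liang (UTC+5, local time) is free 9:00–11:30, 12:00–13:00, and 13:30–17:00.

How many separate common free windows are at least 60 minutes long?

Sven → UTC: 06:00–09:00, 10:30–11:00, 12:00–14:00.
Callum → UTC: 12:30–14:30, 18:30–19:00, 19:30–21:30.
Liang → UTC: 04:00–06:30, 07:00–08:00, 08:30–12:00.
Sven ∩ Callum: 12:30–14:00.
Sven ∩ Callum ∩ Liang: (none).
Windows ≥ 60 min: (none).
That's 0 windows.

0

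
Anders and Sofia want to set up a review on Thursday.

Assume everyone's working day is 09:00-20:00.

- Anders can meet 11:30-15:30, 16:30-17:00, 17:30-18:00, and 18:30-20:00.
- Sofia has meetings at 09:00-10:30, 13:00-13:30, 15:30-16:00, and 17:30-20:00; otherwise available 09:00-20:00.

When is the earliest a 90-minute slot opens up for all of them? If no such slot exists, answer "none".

Sofia free within 09:00–20:00: 10:30–13:00, 13:30–15:30, 16:00–17:30.
Anders ∩ Sofia: 11:30–13:00, 13:30–15:30, 16:30–17:00.
Windows ≥ 90 min: 11:30–13:00, 13:30–15:30.
Earliest such window starts at 11:30.

11:30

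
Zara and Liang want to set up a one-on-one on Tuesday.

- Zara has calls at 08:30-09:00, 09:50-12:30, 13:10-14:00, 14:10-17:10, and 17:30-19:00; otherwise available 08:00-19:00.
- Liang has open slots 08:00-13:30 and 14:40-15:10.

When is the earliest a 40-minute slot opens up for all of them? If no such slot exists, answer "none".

09:00

Zara free within 08:00–19:00: 08:00–08:30, 09:00–09:50, 12:30–13:10, 14:00–14:10, 17:10–17:30.
Zara ∩ Liang: 08:00–08:30, 09:00–09:50, 12:30–13:10.
Windows ≥ 40 min: 09:00–09:50, 12:30–13:10.
Earliest such window starts at 09:00.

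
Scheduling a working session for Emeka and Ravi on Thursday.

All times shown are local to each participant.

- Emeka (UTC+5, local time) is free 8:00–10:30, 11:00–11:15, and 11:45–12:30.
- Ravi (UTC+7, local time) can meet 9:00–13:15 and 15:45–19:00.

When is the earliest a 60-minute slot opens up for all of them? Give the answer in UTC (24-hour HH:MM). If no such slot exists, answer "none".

03:00

Emeka → UTC: 03:00–05:30, 06:00–06:15, 06:45–07:30.
Ravi → UTC: 02:00–06:15, 08:45–12:00.
Emeka ∩ Ravi: 03:00–05:30, 06:00–06:15.
Windows ≥ 60 min: 03:00–05:30.
Earliest such window starts at 03:00.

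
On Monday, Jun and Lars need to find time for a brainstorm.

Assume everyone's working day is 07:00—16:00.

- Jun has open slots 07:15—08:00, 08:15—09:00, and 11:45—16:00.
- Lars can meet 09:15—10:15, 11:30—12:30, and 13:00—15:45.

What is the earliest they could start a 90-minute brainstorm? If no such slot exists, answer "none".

Jun ∩ Lars: 11:45–12:30, 13:00–15:45.
Windows ≥ 90 min: 13:00–15:45.
Earliest such window starts at 13:00.

13:00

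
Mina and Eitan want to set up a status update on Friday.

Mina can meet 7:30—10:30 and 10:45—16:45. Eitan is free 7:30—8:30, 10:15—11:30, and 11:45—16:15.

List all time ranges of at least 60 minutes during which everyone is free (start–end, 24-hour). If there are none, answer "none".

07:30–08:30, 11:45–16:15

Mina ∩ Eitan: 07:30–08:30, 10:15–10:30, 10:45–11:30, 11:45–16:15.
Windows ≥ 60 min: 07:30–08:30, 11:45–16:15.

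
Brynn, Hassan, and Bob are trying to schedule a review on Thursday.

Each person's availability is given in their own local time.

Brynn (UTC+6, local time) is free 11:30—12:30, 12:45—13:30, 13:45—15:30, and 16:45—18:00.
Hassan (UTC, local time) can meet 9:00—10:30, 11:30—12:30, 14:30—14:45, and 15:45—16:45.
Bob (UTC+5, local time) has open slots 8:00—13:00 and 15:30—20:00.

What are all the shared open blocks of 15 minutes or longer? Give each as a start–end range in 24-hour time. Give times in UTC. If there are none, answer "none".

11:30–12:00

Brynn → UTC: 05:30–06:30, 06:45–07:30, 07:45–09:30, 10:45–12:00.
Hassan → UTC: 09:00–10:30, 11:30–12:30, 14:30–14:45, 15:45–16:45.
Bob → UTC: 03:00–08:00, 10:30–15:00.
Brynn ∩ Hassan: 09:00–09:30, 11:30–12:00.
Brynn ∩ Hassan ∩ Bob: 11:30–12:00.
Windows ≥ 15 min: 11:30–12:00.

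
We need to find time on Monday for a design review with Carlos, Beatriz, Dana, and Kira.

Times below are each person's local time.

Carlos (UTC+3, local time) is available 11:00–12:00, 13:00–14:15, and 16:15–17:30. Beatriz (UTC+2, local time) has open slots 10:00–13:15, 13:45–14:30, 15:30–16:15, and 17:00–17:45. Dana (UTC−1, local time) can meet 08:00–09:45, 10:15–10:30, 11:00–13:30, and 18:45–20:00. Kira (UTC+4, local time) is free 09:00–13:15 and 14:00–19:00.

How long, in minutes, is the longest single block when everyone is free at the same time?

Carlos → UTC: 08:00–09:00, 10:00–11:15, 13:15–14:30.
Beatriz → UTC: 08:00–11:15, 11:45–12:30, 13:30–14:15, 15:00–15:45.
Dana → UTC: 09:00–10:45, 11:15–11:30, 12:00–14:30, 19:45–21:00.
Kira → UTC: 05:00–09:15, 10:00–15:00.
Carlos ∩ Beatriz: 08:00–09:00, 10:00–11:15, 13:30–14:15.
Carlos ∩ Beatriz ∩ Dana: 10:00–10:45, 13:30–14:15.
Carlos ∩ Beatriz ∩ Dana ∩ Kira: 10:00–10:45, 13:30–14:15.
Common window lengths: 45, 45 min; longest is 45.

45 minutes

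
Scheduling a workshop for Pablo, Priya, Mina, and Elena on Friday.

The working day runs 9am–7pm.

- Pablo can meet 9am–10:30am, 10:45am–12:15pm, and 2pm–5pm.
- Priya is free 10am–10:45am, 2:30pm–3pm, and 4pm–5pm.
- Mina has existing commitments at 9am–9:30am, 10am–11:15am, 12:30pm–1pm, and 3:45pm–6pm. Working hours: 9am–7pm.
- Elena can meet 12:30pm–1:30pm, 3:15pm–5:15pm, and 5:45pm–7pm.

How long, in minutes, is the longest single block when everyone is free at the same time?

Mina free within 09:00–19:00: 09:30–10:00, 11:15–12:30, 13:00–15:45, 18:00–19:00.
Pablo ∩ Priya: 10:00–10:30, 14:30–15:00, 16:00–17:00.
Pablo ∩ Priya ∩ Mina: 14:30–15:00.
Pablo ∩ Priya ∩ Mina ∩ Elena: (none).
No common window.

0 minutes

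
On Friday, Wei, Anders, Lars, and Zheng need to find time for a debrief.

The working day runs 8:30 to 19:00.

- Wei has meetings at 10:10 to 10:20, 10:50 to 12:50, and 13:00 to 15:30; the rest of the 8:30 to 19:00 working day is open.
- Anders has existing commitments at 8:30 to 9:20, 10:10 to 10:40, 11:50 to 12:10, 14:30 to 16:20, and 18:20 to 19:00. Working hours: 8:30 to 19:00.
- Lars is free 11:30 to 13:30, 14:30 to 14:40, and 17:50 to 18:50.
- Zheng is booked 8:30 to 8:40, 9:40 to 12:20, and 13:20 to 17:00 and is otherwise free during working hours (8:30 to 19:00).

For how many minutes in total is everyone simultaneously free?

40 minutes

Wei free within 08:30–19:00: 08:30–10:10, 10:20–10:50, 12:50–13:00, 15:30–19:00.
Anders free within 08:30–19:00: 09:20–10:10, 10:40–11:50, 12:10–14:30, 16:20–18:20.
Zheng free within 08:30–19:00: 08:40–09:40, 12:20–13:20, 17:00–19:00.
Wei ∩ Anders: 09:20–10:10, 10:40–10:50, 12:50–13:00, 16:20–18:20.
Wei ∩ Anders ∩ Lars: 12:50–13:00, 17:50–18:20.
Wei ∩ Anders ∩ Lars ∩ Zheng: 12:50–13:00, 17:50–18:20.
Total common minutes: 10 + 30 = 40.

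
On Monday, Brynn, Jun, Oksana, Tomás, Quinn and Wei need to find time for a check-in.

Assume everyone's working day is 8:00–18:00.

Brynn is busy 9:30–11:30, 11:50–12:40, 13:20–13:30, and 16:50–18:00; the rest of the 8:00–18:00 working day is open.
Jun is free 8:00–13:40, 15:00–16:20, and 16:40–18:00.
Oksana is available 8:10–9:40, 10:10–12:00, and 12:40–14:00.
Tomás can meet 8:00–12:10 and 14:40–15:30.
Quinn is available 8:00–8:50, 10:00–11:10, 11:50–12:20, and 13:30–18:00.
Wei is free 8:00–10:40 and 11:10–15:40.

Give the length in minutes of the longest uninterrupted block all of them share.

40 minutes

Brynn free within 08:00–18:00: 08:00–09:30, 11:30–11:50, 12:40–13:20, 13:30–16:50.
Brynn ∩ Jun: 08:00–09:30, 11:30–11:50, 12:40–13:20, 13:30–13:40, 15:00–16:20, 16:40–16:50.
Brynn ∩ Jun ∩ Oksana: 08:10–09:30, 11:30–11:50, 12:40–13:20, 13:30–13:40.
Brynn ∩ Jun ∩ Oksana ∩ Tomás: 08:10–09:30, 11:30–11:50.
Brynn ∩ Jun ∩ Oksana ∩ Tomás ∩ Quinn: 08:10–08:50.
Brynn ∩ Jun ∩ Oksana ∩ Tomás ∩ Quinn ∩ Wei: 08:10–08:50.
Single common window of 40 minutes.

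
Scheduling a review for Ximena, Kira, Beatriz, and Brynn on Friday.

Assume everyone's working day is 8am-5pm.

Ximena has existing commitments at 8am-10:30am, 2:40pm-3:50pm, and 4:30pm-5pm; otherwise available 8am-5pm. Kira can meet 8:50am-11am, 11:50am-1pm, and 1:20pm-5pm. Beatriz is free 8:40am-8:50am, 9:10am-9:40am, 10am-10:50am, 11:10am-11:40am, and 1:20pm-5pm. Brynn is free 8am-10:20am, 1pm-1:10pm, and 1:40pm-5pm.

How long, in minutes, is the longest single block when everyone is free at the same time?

60 minutes

Ximena free within 08:00–17:00: 10:30–14:40, 15:50–16:30.
Ximena ∩ Kira: 10:30–11:00, 11:50–13:00, 13:20–14:40, 15:50–16:30.
Ximena ∩ Kira ∩ Beatriz: 10:30–10:50, 13:20–14:40, 15:50–16:30.
Ximena ∩ Kira ∩ Beatriz ∩ Brynn: 13:40–14:40, 15:50–16:30.
Common window lengths: 60, 40 min; longest is 60.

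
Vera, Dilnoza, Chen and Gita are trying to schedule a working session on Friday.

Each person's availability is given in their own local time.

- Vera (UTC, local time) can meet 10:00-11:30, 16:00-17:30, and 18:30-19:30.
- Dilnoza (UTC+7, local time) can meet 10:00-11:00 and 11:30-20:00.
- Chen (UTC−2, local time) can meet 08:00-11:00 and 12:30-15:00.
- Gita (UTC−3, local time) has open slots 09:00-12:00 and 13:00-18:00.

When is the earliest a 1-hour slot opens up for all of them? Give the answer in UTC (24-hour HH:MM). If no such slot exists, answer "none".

none

Vera → UTC: 10:00–11:30, 16:00–17:30, 18:30–19:30.
Dilnoza → UTC: 03:00–04:00, 04:30–13:00.
Chen → UTC: 10:00–13:00, 14:30–17:00.
Gita → UTC: 12:00–15:00, 16:00–21:00.
Vera ∩ Dilnoza: 10:00–11:30.
Vera ∩ Dilnoza ∩ Chen: 10:00–11:30.
Vera ∩ Dilnoza ∩ Chen ∩ Gita: (none).
Windows ≥ 60 min: (none).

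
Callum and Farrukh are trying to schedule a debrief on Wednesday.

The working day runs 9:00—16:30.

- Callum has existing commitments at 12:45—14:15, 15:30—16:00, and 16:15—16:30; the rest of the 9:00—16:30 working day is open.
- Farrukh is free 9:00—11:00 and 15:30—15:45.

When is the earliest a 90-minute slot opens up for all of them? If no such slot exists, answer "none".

09:00

Callum free within 09:00–16:30: 09:00–12:45, 14:15–15:30, 16:00–16:15.
Callum ∩ Farrukh: 09:00–11:00.
Windows ≥ 90 min: 09:00–11:00.
Earliest such window starts at 09:00.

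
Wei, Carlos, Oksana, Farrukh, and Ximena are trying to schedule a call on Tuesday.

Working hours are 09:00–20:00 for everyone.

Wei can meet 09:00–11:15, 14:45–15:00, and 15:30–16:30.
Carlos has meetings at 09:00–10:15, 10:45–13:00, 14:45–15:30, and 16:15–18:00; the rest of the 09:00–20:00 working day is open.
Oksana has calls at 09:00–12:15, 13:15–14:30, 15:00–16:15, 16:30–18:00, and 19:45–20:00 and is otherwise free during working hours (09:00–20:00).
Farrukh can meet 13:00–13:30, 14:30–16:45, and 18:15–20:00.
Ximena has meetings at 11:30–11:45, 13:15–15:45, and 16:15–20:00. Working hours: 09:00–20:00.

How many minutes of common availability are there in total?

0 minutes

Carlos free within 09:00–20:00: 10:15–10:45, 13:00–14:45, 15:30–16:15, 18:00–20:00.
Oksana free within 09:00–20:00: 12:15–13:15, 14:30–15:00, 16:15–16:30, 18:00–19:45.
Ximena free within 09:00–20:00: 09:00–11:30, 11:45–13:15, 15:45–16:15.
Wei ∩ Carlos: 10:15–10:45, 15:30–16:15.
Wei ∩ Carlos ∩ Oksana: (none).
Wei ∩ Carlos ∩ Oksana ∩ Farrukh: (none).
Wei ∩ Carlos ∩ Oksana ∩ Farrukh ∩ Ximena: (none).
Total common minutes: 0.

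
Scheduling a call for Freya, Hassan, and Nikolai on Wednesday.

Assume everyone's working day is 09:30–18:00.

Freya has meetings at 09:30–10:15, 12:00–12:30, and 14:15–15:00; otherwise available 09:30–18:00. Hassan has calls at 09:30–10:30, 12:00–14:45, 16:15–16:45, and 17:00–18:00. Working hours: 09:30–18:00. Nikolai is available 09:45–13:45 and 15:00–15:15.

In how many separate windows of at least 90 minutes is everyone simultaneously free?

1

Freya free within 09:30–18:00: 10:15–12:00, 12:30–14:15, 15:00–18:00.
Hassan free within 09:30–18:00: 10:30–12:00, 14:45–16:15, 16:45–17:00.
Freya ∩ Hassan: 10:30–12:00, 15:00–16:15, 16:45–17:00.
Freya ∩ Hassan ∩ Nikolai: 10:30–12:00, 15:00–15:15.
Windows ≥ 90 min: 10:30–12:00.
That's 1 window.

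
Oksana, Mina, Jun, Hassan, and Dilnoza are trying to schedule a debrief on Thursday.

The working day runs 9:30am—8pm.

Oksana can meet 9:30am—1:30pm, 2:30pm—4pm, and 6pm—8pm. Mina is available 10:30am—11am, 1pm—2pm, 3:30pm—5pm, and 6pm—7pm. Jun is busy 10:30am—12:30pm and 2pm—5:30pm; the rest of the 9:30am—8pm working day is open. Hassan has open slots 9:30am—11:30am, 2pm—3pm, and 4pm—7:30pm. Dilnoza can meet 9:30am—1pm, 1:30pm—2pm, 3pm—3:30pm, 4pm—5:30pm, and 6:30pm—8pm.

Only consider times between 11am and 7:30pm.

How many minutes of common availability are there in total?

30 minutes

Jun free within 09:30–20:00: 09:30–10:30, 12:30–14:00, 17:30–20:00.
Oksana ∩ Mina: 10:30–11:00, 13:00–13:30, 15:30–16:00, 18:00–19:00.
Oksana ∩ Mina ∩ Jun: 13:00–13:30, 18:00–19:00.
Oksana ∩ Mina ∩ Jun ∩ Hassan: 18:00–19:00.
Oksana ∩ Mina ∩ Jun ∩ Hassan ∩ Dilnoza: 18:30–19:00.
Restricted to 11:00–19:30: 18:30–19:00.
Total common minutes: 30.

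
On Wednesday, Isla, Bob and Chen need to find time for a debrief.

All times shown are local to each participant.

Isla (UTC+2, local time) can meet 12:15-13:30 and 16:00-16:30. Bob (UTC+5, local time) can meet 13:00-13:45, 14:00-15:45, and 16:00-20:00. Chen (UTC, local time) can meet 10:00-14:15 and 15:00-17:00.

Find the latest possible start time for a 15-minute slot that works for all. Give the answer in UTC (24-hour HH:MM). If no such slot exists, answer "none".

14:00

Isla → UTC: 10:15–11:30, 14:00–14:30.
Bob → UTC: 08:00–08:45, 09:00–10:45, 11:00–15:00.
Chen → UTC: 10:00–14:15, 15:00–17:00.
Isla ∩ Bob: 10:15–10:45, 11:00–11:30, 14:00–14:30.
Isla ∩ Bob ∩ Chen: 10:15–10:45, 11:00–11:30, 14:00–14:15.
Windows ≥ 15 min: 10:15–10:45, 11:00–11:30, 14:00–14:15.
Latest start in the last window 14:00–14:15 is 14:15 − 15 min = 14:00.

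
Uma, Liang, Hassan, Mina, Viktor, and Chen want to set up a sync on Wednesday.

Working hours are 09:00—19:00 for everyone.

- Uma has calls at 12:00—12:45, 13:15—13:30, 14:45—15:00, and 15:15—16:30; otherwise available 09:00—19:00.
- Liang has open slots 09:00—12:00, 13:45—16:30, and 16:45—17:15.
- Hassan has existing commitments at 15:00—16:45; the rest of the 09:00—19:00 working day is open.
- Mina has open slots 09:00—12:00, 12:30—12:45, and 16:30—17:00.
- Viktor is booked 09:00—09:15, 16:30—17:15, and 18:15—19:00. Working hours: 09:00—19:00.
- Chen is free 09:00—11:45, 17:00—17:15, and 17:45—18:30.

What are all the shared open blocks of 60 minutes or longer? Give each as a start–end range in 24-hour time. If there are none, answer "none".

Uma free within 09:00–19:00: 09:00–12:00, 12:45–13:15, 13:30–14:45, 15:00–15:15, 16:30–19:00.
Hassan free within 09:00–19:00: 09:00–15:00, 16:45–19:00.
Viktor free within 09:00–19:00: 09:15–16:30, 17:15–18:15.
Uma ∩ Liang: 09:00–12:00, 13:45–14:45, 15:00–15:15, 16:45–17:15.
Uma ∩ Liang ∩ Hassan: 09:00–12:00, 13:45–14:45, 16:45–17:15.
Uma ∩ Liang ∩ Hassan ∩ Mina: 09:00–12:00, 16:45–17:00.
Uma ∩ Liang ∩ Hassan ∩ Mina ∩ Viktor: 09:15–12:00.
Uma ∩ Liang ∩ Hassan ∩ Mina ∩ Viktor ∩ Chen: 09:15–11:45.
Windows ≥ 60 min: 09:15–11:45.

09:15–11:45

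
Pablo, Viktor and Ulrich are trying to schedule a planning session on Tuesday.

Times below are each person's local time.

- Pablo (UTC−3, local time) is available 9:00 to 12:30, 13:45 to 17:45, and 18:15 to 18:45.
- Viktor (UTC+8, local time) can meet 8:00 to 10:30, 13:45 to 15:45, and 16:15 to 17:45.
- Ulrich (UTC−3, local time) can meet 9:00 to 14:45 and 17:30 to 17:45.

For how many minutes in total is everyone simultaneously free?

Pablo → UTC: 12:00–15:30, 16:45–20:45, 21:15–21:45.
Viktor → UTC: 00:00–02:30, 05:45–07:45, 08:15–09:45.
Ulrich → UTC: 12:00–17:45, 20:30–20:45.
Pablo ∩ Viktor: (none).
Pablo ∩ Viktor ∩ Ulrich: (none).
Total common minutes: 0.

0 minutes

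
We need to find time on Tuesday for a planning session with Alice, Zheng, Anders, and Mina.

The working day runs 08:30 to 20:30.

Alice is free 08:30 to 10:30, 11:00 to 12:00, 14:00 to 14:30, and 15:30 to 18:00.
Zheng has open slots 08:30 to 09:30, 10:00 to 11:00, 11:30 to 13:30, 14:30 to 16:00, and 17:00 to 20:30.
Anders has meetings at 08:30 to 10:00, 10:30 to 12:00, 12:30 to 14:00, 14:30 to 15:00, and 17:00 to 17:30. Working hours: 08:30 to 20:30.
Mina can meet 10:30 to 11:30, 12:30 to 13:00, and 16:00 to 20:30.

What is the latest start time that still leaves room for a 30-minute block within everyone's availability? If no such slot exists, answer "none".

Anders free within 08:30–20:30: 10:00–10:30, 12:00–12:30, 14:00–14:30, 15:00–17:00, 17:30–20:30.
Alice ∩ Zheng: 08:30–09:30, 10:00–10:30, 11:30–12:00, 15:30–16:00, 17:00–18:00.
Alice ∩ Zheng ∩ Anders: 10:00–10:30, 15:30–16:00, 17:30–18:00.
Alice ∩ Zheng ∩ Anders ∩ Mina: 17:30–18:00.
Windows ≥ 30 min: 17:30–18:00.
Latest start in the last window 17:30–18:00 is 18:00 − 30 min = 17:30.

17:30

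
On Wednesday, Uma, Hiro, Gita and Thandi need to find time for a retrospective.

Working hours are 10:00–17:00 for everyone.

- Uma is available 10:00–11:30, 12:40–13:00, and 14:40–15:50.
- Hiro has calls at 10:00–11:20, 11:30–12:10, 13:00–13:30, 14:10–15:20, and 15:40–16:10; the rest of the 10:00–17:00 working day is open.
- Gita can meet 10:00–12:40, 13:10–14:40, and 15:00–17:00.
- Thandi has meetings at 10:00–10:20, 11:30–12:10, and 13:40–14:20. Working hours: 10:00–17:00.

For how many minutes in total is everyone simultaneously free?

30 minutes

Hiro free within 10:00–17:00: 11:20–11:30, 12:10–13:00, 13:30–14:10, 15:20–15:40, 16:10–17:00.
Thandi free within 10:00–17:00: 10:20–11:30, 12:10–13:40, 14:20–17:00.
Uma ∩ Hiro: 11:20–11:30, 12:40–13:00, 15:20–15:40.
Uma ∩ Hiro ∩ Gita: 11:20–11:30, 15:20–15:40.
Uma ∩ Hiro ∩ Gita ∩ Thandi: 11:20–11:30, 15:20–15:40.
Total common minutes: 10 + 20 = 30.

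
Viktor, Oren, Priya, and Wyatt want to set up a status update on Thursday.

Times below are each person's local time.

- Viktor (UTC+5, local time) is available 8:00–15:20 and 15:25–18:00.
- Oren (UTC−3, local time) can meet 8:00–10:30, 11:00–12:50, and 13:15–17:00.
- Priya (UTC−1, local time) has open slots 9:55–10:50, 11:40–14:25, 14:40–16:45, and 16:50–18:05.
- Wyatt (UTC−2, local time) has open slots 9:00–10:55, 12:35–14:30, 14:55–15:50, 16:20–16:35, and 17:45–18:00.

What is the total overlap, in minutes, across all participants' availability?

Viktor → UTC: 03:00–10:20, 10:25–13:00.
Oren → UTC: 11:00–13:30, 14:00–15:50, 16:15–20:00.
Priya → UTC: 10:55–11:50, 12:40–15:25, 15:40–17:45, 17:50–19:05.
Wyatt → UTC: 11:00–12:55, 14:35–16:30, 16:55–17:50, 18:20–18:35, 19:45–20:00.
Viktor ∩ Oren: 11:00–13:00.
Viktor ∩ Oren ∩ Priya: 11:00–11:50, 12:40–13:00.
Viktor ∩ Oren ∩ Priya ∩ Wyatt: 11:00–11:50, 12:40–12:55.
Total common minutes: 50 + 15 = 65.

65 minutes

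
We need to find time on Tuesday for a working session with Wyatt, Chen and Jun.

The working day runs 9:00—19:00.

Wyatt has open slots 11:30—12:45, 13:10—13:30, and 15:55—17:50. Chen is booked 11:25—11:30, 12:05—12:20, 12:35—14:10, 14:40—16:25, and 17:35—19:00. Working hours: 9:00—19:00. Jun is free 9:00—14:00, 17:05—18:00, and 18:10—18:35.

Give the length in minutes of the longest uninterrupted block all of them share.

Chen free within 09:00–19:00: 09:00–11:25, 11:30–12:05, 12:20–12:35, 14:10–14:40, 16:25–17:35.
Wyatt ∩ Chen: 11:30–12:05, 12:20–12:35, 16:25–17:35.
Wyatt ∩ Chen ∩ Jun: 11:30–12:05, 12:20–12:35, 17:05–17:35.
Common window lengths: 35, 15, 30 min; longest is 35.

35 minutes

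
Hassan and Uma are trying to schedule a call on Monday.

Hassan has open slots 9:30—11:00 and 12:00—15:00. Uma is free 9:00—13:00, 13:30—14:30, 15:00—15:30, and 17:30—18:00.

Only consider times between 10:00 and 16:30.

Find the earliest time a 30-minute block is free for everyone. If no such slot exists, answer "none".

Hassan ∩ Uma: 09:30–11:00, 12:00–13:00, 13:30–14:30.
Restricted to 10:00–16:30: 10:00–11:00, 12:00–13:00, 13:30–14:30.
Windows ≥ 30 min: 10:00–11:00, 12:00–13:00, 13:30–14:30.
Earliest such window starts at 10:00.

10:00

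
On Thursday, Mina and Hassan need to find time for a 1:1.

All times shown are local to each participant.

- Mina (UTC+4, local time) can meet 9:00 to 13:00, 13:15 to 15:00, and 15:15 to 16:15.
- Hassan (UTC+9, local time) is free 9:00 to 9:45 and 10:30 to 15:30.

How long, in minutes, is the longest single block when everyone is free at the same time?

90 minutes

Mina → UTC: 05:00–09:00, 09:15–11:00, 11:15–12:15.
Hassan → UTC: 00:00–00:45, 01:30–06:30.
Mina ∩ Hassan: 05:00–06:30.
Single common window of 90 minutes.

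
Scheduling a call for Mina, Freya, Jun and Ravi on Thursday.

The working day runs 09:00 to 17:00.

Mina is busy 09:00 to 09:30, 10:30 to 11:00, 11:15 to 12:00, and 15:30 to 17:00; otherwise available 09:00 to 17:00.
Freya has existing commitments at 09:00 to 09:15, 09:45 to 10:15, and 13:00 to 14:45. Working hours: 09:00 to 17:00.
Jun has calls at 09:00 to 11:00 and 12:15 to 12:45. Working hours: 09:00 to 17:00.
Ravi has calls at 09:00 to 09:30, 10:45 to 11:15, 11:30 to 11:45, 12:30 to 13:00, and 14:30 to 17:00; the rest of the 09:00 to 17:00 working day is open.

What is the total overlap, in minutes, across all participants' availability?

15 minutes

Mina free within 09:00–17:00: 09:30–10:30, 11:00–11:15, 12:00–15:30.
Freya free within 09:00–17:00: 09:15–09:45, 10:15–13:00, 14:45–17:00.
Jun free within 09:00–17:00: 11:00–12:15, 12:45–17:00.
Ravi free within 09:00–17:00: 09:30–10:45, 11:15–11:30, 11:45–12:30, 13:00–14:30.
Mina ∩ Freya: 09:30–09:45, 10:15–10:30, 11:00–11:15, 12:00–13:00, 14:45–15:30.
Mina ∩ Freya ∩ Jun: 11:00–11:15, 12:00–12:15, 12:45–13:00, 14:45–15:30.
Mina ∩ Freya ∩ Jun ∩ Ravi: 12:00–12:15.
Total common minutes: 15.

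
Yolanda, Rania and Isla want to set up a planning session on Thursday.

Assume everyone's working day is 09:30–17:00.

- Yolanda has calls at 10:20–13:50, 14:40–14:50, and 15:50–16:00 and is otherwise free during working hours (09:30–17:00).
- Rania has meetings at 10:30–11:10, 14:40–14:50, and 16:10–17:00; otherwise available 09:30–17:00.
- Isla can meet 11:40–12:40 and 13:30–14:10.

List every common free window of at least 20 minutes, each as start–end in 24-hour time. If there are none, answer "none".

Yolanda free within 09:30–17:00: 09:30–10:20, 13:50–14:40, 14:50–15:50, 16:00–17:00.
Rania free within 09:30–17:00: 09:30–10:30, 11:10–14:40, 14:50–16:10.
Yolanda ∩ Rania: 09:30–10:20, 13:50–14:40, 14:50–15:50, 16:00–16:10.
Yolanda ∩ Rania ∩ Isla: 13:50–14:10.
Windows ≥ 20 min: 13:50–14:10.

13:50–14:10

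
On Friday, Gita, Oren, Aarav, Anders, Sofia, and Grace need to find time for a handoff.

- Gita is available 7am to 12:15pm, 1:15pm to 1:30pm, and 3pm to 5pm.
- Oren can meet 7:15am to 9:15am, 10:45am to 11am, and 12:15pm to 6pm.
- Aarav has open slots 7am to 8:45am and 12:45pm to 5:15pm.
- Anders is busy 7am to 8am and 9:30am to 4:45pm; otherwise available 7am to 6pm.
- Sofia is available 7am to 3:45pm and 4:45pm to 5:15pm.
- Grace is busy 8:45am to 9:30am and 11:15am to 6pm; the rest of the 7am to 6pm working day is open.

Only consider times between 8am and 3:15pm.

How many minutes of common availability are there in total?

Anders free within 07:00–18:00: 08:00–09:30, 16:45–18:00.
Grace free within 07:00–18:00: 07:00–08:45, 09:30–11:15.
Gita ∩ Oren: 07:15–09:15, 10:45–11:00, 13:15–13:30, 15:00–17:00.
Gita ∩ Oren ∩ Aarav: 07:15–08:45, 13:15–13:30, 15:00–17:00.
Gita ∩ Oren ∩ Aarav ∩ Anders: 08:00–08:45, 16:45–17:00.
Gita ∩ Oren ∩ Aarav ∩ Anders ∩ Sofia: 08:00–08:45, 16:45–17:00.
Gita ∩ Oren ∩ Aarav ∩ Anders ∩ Sofia ∩ Grace: 08:00–08:45.
Restricted to 08:00–15:15: 08:00–08:45.
Total common minutes: 45.

45 minutes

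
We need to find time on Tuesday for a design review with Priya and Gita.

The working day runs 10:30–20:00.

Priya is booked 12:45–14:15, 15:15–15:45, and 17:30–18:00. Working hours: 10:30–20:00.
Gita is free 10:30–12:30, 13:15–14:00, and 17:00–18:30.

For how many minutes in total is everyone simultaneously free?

Priya free within 10:30–20:00: 10:30–12:45, 14:15–15:15, 15:45–17:30, 18:00–20:00.
Priya ∩ Gita: 10:30–12:30, 17:00–17:30, 18:00–18:30.
Total common minutes: 120 + 30 + 30 = 180.

180 minutes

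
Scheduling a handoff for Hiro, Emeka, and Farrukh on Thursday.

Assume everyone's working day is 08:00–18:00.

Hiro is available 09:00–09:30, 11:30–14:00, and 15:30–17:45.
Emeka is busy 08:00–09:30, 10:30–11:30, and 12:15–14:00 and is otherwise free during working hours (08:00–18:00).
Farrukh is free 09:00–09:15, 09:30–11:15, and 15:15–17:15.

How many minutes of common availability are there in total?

Emeka free within 08:00–18:00: 09:30–10:30, 11:30–12:15, 14:00–18:00.
Hiro ∩ Emeka: 11:30–12:15, 15:30–17:45.
Hiro ∩ Emeka ∩ Farrukh: 15:30–17:15.
Total common minutes: 105.

105 minutes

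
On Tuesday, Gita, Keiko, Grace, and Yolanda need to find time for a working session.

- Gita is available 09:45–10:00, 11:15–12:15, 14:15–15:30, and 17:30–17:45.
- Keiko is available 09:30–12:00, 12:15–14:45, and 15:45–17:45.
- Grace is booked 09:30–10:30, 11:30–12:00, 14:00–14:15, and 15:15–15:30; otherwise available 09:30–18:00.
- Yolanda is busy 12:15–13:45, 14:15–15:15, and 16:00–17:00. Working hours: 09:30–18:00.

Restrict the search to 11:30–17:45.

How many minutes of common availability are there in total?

15 minutes

Grace free within 09:30–18:00: 10:30–11:30, 12:00–14:00, 14:15–15:15, 15:30–18:00.
Yolanda free within 09:30–18:00: 09:30–12:15, 13:45–14:15, 15:15–16:00, 17:00–18:00.
Gita ∩ Keiko: 09:45–10:00, 11:15–12:00, 14:15–14:45, 17:30–17:45.
Gita ∩ Keiko ∩ Grace: 11:15–11:30, 14:15–14:45, 17:30–17:45.
Gita ∩ Keiko ∩ Grace ∩ Yolanda: 11:15–11:30, 17:30–17:45.
Restricted to 11:30–17:45: 17:30–17:45.
Total common minutes: 15.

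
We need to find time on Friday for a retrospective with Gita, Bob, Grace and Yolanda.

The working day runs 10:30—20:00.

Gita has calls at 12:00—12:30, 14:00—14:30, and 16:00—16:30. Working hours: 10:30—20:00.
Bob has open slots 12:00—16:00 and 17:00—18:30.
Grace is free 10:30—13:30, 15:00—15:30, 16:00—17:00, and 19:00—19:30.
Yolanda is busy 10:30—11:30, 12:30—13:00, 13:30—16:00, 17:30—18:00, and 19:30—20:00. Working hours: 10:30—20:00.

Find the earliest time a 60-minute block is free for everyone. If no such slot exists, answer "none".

Gita free within 10:30–20:00: 10:30–12:00, 12:30–14:00, 14:30–16:00, 16:30–20:00.
Yolanda free within 10:30–20:00: 11:30–12:30, 13:00–13:30, 16:00–17:30, 18:00–19:30.
Gita ∩ Bob: 12:30–14:00, 14:30–16:00, 17:00–18:30.
Gita ∩ Bob ∩ Grace: 12:30–13:30, 15:00–15:30.
Gita ∩ Bob ∩ Grace ∩ Yolanda: 13:00–13:30.
Windows ≥ 60 min: (none).

none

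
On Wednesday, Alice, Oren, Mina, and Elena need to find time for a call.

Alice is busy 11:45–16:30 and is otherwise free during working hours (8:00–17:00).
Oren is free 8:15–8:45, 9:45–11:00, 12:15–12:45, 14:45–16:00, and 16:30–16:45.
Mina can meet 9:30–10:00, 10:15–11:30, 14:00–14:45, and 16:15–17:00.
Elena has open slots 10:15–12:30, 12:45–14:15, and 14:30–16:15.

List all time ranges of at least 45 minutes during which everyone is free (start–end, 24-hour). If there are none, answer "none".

10:15–11:00

Alice free within 08:00–17:00: 08:00–11:45, 16:30–17:00.
Alice ∩ Oren: 08:15–08:45, 09:45–11:00, 16:30–16:45.
Alice ∩ Oren ∩ Mina: 09:45–10:00, 10:15–11:00, 16:30–16:45.
Alice ∩ Oren ∩ Mina ∩ Elena: 10:15–11:00.
Windows ≥ 45 min: 10:15–11:00.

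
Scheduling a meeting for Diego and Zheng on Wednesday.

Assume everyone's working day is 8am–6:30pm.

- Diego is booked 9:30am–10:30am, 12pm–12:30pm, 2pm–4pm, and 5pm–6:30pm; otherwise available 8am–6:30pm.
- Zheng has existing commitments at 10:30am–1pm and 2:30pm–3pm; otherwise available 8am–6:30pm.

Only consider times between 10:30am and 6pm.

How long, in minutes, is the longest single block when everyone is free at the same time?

60 minutes

Diego free within 08:00–18:30: 08:00–09:30, 10:30–12:00, 12:30–14:00, 16:00–17:00.
Zheng free within 08:00–18:30: 08:00–10:30, 13:00–14:30, 15:00–18:30.
Diego ∩ Zheng: 08:00–09:30, 13:00–14:00, 16:00–17:00.
Restricted to 10:30–18:00: 13:00–14:00, 16:00–17:00.
Common window lengths: 60, 60 min; longest is 60.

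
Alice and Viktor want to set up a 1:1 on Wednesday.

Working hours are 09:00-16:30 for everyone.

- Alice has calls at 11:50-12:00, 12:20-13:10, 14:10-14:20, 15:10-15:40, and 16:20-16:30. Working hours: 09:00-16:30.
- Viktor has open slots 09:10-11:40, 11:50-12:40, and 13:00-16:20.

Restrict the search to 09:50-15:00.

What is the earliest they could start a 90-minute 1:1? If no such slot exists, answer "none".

09:50

Alice free within 09:00–16:30: 09:00–11:50, 12:00–12:20, 13:10–14:10, 14:20–15:10, 15:40–16:20.
Alice ∩ Viktor: 09:10–11:40, 12:00–12:20, 13:10–14:10, 14:20–15:10, 15:40–16:20.
Restricted to 09:50–15:00: 09:50–11:40, 12:00–12:20, 13:10–14:10, 14:20–15:00.
Windows ≥ 90 min: 09:50–11:40.
Earliest such window starts at 09:50.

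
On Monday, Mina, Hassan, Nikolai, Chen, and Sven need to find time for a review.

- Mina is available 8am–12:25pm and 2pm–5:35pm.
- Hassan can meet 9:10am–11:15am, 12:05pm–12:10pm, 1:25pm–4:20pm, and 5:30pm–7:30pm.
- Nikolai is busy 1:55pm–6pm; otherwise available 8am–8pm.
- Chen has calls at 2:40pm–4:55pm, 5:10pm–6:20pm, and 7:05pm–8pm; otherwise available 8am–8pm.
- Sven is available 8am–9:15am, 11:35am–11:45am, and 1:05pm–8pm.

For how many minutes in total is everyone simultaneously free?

5 minutes

Nikolai free within 08:00–20:00: 08:00–13:55, 18:00–20:00.
Chen free within 08:00–20:00: 08:00–14:40, 16:55–17:10, 18:20–19:05.
Mina ∩ Hassan: 09:10–11:15, 12:05–12:10, 14:00–16:20, 17:30–17:35.
Mina ∩ Hassan ∩ Nikolai: 09:10–11:15, 12:05–12:10.
Mina ∩ Hassan ∩ Nikolai ∩ Chen: 09:10–11:15, 12:05–12:10.
Mina ∩ Hassan ∩ Nikolai ∩ Chen ∩ Sven: 09:10–09:15.
Total common minutes: 5.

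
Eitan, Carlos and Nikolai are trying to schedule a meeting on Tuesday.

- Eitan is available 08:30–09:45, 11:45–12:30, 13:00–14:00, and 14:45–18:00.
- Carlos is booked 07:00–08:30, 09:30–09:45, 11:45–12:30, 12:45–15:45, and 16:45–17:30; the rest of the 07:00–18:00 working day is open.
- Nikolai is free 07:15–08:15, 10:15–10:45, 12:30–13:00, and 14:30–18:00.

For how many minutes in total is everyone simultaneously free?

90 minutes

Carlos free within 07:00–18:00: 08:30–09:30, 09:45–11:45, 12:30–12:45, 15:45–16:45, 17:30–18:00.
Eitan ∩ Carlos: 08:30–09:30, 15:45–16:45, 17:30–18:00.
Eitan ∩ Carlos ∩ Nikolai: 15:45–16:45, 17:30–18:00.
Total common minutes: 60 + 30 = 90.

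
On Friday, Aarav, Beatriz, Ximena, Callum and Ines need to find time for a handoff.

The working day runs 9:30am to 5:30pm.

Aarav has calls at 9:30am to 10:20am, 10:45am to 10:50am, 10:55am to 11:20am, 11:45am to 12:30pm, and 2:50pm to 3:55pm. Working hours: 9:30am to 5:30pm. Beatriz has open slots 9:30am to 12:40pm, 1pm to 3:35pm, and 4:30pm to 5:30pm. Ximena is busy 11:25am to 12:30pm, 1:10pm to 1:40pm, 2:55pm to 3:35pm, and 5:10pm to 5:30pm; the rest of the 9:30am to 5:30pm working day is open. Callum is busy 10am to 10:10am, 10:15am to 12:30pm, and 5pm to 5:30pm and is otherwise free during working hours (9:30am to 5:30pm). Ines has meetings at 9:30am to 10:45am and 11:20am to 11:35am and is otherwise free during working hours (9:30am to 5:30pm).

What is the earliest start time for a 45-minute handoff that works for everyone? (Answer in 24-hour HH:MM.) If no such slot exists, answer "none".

Aarav free within 09:30–17:30: 10:20–10:45, 10:50–10:55, 11:20–11:45, 12:30–14:50, 15:55–17:30.
Ximena free within 09:30–17:30: 09:30–11:25, 12:30–13:10, 13:40–14:55, 15:35–17:10.
Callum free within 09:30–17:30: 09:30–10:00, 10:10–10:15, 12:30–17:00.
Ines free within 09:30–17:30: 10:45–11:20, 11:35–17:30.
Aarav ∩ Beatriz: 10:20–10:45, 10:50–10:55, 11:20–11:45, 12:30–12:40, 13:00–14:50, 16:30–17:30.
Aarav ∩ Beatriz ∩ Ximena: 10:20–10:45, 10:50–10:55, 11:20–11:25, 12:30–12:40, 13:00–13:10, 13:40–14:50, 16:30–17:10.
Aarav ∩ Beatriz ∩ Ximena ∩ Callum: 12:30–12:40, 13:00–13:10, 13:40–14:50, 16:30–17:00.
Aarav ∩ Beatriz ∩ Ximena ∩ Callum ∩ Ines: 12:30–12:40, 13:00–13:10, 13:40–14:50, 16:30–17:00.
Windows ≥ 45 min: 13:40–14:50.
Earliest such window starts at 13:40.

13:40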